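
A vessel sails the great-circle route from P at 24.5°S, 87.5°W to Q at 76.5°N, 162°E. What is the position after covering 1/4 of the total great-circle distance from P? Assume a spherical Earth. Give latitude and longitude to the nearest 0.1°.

Convert each endpoint to a unit vector on the sphere (x = cos φ cos λ, y = cos φ sin λ, z = sin φ).
The central angle between the endpoints is δ = arccos(p₁·p₂) ≈ 2.069 rad (118.5°).
Interpolate at f = 1/4 with slerp weights a = sin((1−f)δ)/sin δ ≈ 1.138, b = sin(fδ)/sin δ ≈ 0.563.
p = a·p₁ + b·p₂ ≈ (-0.080, -0.994, 0.075); φ = arcsin(p_z) ≈ 4.32°, λ = atan2(p_y, p_x) ≈ -94.59°.

≈ 4.3°N, 94.6°W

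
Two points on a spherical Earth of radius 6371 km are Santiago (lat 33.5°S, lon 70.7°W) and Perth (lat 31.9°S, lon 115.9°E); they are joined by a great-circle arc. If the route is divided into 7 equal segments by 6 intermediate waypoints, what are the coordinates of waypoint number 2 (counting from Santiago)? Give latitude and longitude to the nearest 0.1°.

The haversine formula gives a central angle δ ≈ 1.995 rad (114.3°) between the endpoints.
Interpolate at f = 2/7 with slerp weights a = sin((1−f)δ)/sin δ ≈ 1.086, b = sin(fδ)/sin δ ≈ 0.592.
p = a·p₁ + b·p₂ ≈ (0.080, -0.402, -0.912); φ = arcsin(p_z) ≈ -65.79°, λ = atan2(p_y, p_x) ≈ -78.80°.

≈ lat 65.8°S, lon 78.8°W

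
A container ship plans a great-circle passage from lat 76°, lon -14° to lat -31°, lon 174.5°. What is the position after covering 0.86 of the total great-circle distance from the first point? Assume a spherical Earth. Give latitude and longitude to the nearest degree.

≈ lat -12°, lon 175°

From cos δ = sin φ₁ sin φ₂ + cos φ₁ cos φ₂ cos Δλ, the central angle is δ ≈ 2.353 rad (134.8°).
Interpolate at f = 0.86 with slerp weights a = sin((1−f)δ)/sin δ ≈ 0.456, b = sin(fδ)/sin δ ≈ 1.268.
p = a·p₁ + b·p₂ ≈ (-0.975, 0.077, -0.210); φ = arcsin(p_z) ≈ -12.15°, λ = atan2(p_y, p_x) ≈ 175.46°.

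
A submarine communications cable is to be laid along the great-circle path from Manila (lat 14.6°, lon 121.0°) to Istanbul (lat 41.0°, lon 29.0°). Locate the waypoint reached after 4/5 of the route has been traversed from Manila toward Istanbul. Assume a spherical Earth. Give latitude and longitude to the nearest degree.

≈ lat 42°, lon 51°

Convert each endpoint to a unit vector on the sphere (x = cos φ cos λ, y = cos φ sin λ, z = sin φ).
The central angle between the endpoints is δ = arccos(p₁·p₂) ≈ 1.430 rad (82.0°).
Interpolate at f = 4/5 with slerp weights a = sin((1−f)δ)/sin δ ≈ 0.285, b = sin(fδ)/sin δ ≈ 0.919.
p = a·p₁ + b·p₂ ≈ (0.465, 0.573, 0.675); φ = arcsin(p_z) ≈ 42.46°, λ = atan2(p_y, p_x) ≈ 50.94°.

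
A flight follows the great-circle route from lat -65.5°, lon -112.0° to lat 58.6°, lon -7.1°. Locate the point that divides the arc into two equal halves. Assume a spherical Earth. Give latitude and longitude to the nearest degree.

≈ lat -6°, lon -51°

Convert each endpoint to a unit vector on the sphere (x = cos φ cos λ, y = cos φ sin λ, z = sin φ).
The central angle between the endpoints is δ = arccos(p₁·p₂) ≈ 2.554 rad (146.3°).
Interpolate at f = 1/2 with slerp weights a = sin((1−f)δ)/sin δ ≈ 1.726, b = sin(fδ)/sin δ ≈ 1.726.
p = a·p₁ + b·p₂ ≈ (0.624, -0.775, -0.097); φ = arcsin(p_z) ≈ -5.59°, λ = atan2(p_y, p_x) ≈ -51.14°.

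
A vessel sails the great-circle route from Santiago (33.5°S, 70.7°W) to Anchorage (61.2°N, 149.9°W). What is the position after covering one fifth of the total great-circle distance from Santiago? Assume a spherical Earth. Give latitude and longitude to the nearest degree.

≈ (13°S, 83°W)

Convert each endpoint to a unit vector on the sphere (x = cos φ cos λ, y = cos φ sin λ, z = sin φ).
The central angle between the endpoints is δ = arccos(p₁·p₂) ≈ 1.991 rad (114.1°).
Interpolate at f = 1/5 with slerp weights a = sin((1−f)δ)/sin δ ≈ 1.095, b = sin(fδ)/sin δ ≈ 0.425.
p = a·p₁ + b·p₂ ≈ (0.125, -0.965, -0.232); φ = arcsin(p_z) ≈ -13.42°, λ = atan2(p_y, p_x) ≈ -82.63°.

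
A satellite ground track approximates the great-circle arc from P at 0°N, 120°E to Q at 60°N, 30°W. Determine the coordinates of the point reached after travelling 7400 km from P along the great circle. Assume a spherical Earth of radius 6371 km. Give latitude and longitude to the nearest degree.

From cos δ = sin φ₁ sin φ₂ + cos φ₁ cos φ₂ cos Δλ, the central angle is δ ≈ 2.019 rad (115.7°). The total great-circle distance is δ·R ≈ 2.019 × 6371 ≈ 12861 km, so the target fraction is f = 7400/12861 ≈ 0.575.
Interpolate at f ≈ 0.575 with slerp weights a = sin((1−f)δ)/sin δ ≈ 0.839, b = sin(fδ)/sin δ ≈ 1.018.
p = a·p₁ + b·p₂ ≈ (0.021, 0.472, 0.881); φ = arcsin(p_z) ≈ 61.81°, λ = atan2(p_y, p_x) ≈ 87.41°.

≈ 62°N, 87°E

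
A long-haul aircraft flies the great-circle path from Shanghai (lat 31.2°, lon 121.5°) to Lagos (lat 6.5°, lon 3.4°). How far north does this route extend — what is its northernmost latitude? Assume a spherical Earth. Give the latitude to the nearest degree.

The great circle lies in the plane with unit normal n̂ = (p₁ × p₂)/|p₁ × p₂|.
Here n̂_z ≈ -0.798; the vertex latitude is φ_max = arccos|n̂_z| ≈ 37.1°.
Check via Clairaut: cos φ_max = |cos φ₁| · sin C = cos(31.2°)·sin(68.8°) ≈ 0.798, again giving ≈ 37.1°.

≈ 37°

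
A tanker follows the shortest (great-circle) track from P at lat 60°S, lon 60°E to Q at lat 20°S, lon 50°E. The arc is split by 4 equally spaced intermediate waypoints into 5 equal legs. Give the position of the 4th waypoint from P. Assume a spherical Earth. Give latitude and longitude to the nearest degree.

Convert each endpoint to a unit vector on the sphere (x = cos φ cos λ, y = cos φ sin λ, z = sin φ).
The central angle between the endpoints is δ = arccos(p₁·p₂) ≈ 0.709 rad (40.6°).
Interpolate at f = 4/5 with slerp weights a = sin((1−f)δ)/sin δ ≈ 0.217, b = sin(fδ)/sin δ ≈ 0.825.
p = a·p₁ + b·p₂ ≈ (0.553, 0.688, -0.470); φ = arcsin(p_z) ≈ -28.05°, λ = atan2(p_y, p_x) ≈ 51.22°.

≈ lat 28°S, lon 51°E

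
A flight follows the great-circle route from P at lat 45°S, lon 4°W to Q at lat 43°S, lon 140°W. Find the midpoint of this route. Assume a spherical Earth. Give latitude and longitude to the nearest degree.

≈ lat 69°S, lon 74°W

Convert each endpoint to a unit vector on the sphere (x = cos φ cos λ, y = cos φ sin λ, z = sin φ).
The central angle between the endpoints is δ = arccos(p₁·p₂) ≈ 1.460 rad (83.7°).
Interpolate at f = 1/2 with slerp weights a = sin((1−f)δ)/sin δ ≈ 0.671, b = sin(fδ)/sin δ ≈ 0.671.
p = a·p₁ + b·p₂ ≈ (0.097, -0.349, -0.932); φ = arcsin(p_z) ≈ -68.78°, λ = atan2(p_y, p_x) ≈ -74.39°.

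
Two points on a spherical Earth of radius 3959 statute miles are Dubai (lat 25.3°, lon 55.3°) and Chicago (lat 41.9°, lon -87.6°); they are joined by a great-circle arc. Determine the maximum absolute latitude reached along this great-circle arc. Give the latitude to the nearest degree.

≈ 65°

The great circle lies in the plane with unit normal n̂ = (p₁ × p₂)/|p₁ × p₂|.
Here n̂_z ≈ -0.419; the vertex latitude is φ_max = arccos|n̂_z| ≈ 65.2°.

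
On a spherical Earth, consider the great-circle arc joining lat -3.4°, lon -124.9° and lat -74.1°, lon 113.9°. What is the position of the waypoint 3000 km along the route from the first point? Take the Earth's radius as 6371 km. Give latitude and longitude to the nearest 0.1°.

The haversine formula gives a central angle δ ≈ 1.656 rad (94.9°) between the endpoints. The total great-circle distance is δ·R ≈ 1.656 × 6371 ≈ 10547 km, so the target fraction is f = 3000/10547 ≈ 0.284.
Interpolate at f ≈ 0.284 with slerp weights a = sin((1−f)δ)/sin δ ≈ 0.930, b = sin(fδ)/sin δ ≈ 0.455.
p = a·p₁ + b·p₂ ≈ (-0.582, -0.647, -0.493); φ = arcsin(p_z) ≈ -29.54°, λ = atan2(p_y, p_x) ≈ -131.94°.

≈ lat -29.5°, lon -131.9°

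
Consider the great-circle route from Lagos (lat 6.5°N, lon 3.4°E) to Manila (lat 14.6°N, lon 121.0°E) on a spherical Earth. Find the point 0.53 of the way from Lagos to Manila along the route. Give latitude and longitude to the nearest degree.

Convert each endpoint to a unit vector on the sphere (x = cos φ cos λ, y = cos φ sin λ, z = sin φ).
The central angle between the endpoints is δ = arccos(p₁·p₂) ≈ 2.001 rad (114.6°).
Interpolate at f = 0.53 with slerp weights a = sin((1−f)δ)/sin δ ≈ 0.889, b = sin(fδ)/sin δ ≈ 0.960.
p = a·p₁ + b·p₂ ≈ (0.403, 0.849, 0.343); φ = arcsin(p_z) ≈ 20.03°, λ = atan2(p_y, p_x) ≈ 64.60°.

≈ lat 20°N, lon 65°E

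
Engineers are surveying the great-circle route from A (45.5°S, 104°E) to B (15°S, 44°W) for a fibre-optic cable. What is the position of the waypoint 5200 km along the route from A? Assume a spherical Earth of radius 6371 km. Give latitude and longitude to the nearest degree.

Write both endpoints as unit vectors p₁, p₂ with components (cos φ cos λ, cos φ sin λ, sin φ).
The central angle between the endpoints is δ = arccos(p₁·p₂) ≈ 1.971 rad (112.9°). The total great-circle distance is δ·R ≈ 1.971 × 6371 ≈ 12557 km, so the target fraction is f = 5200/12557 ≈ 0.414.
Interpolate at f ≈ 0.414 with slerp weights a = sin((1−f)δ)/sin δ ≈ 0.993, b = sin(fδ)/sin δ ≈ 0.791.
p = a·p₁ + b·p₂ ≈ (0.381, 0.145, -0.913); φ = arcsin(p_z) ≈ -65.94°, λ = atan2(p_y, p_x) ≈ 20.78°.

≈ (66°S, 21°E)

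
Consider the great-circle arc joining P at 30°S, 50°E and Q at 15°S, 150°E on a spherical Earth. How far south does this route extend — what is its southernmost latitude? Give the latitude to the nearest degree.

The great circle lies in the plane with unit normal n̂ = (p₁ × p₂)/|p₁ × p₂|.
Here n̂_z ≈ +0.824; the vertex latitude is φ_max = arccos|n̂_z| ≈ 34.5°.
Check via Clairaut: cos φ_max = |cos φ₁| · sin C = cos(30.0°)·sin(107.9°) ≈ 0.824, again giving ≈ 34.5°.

≈ 35°S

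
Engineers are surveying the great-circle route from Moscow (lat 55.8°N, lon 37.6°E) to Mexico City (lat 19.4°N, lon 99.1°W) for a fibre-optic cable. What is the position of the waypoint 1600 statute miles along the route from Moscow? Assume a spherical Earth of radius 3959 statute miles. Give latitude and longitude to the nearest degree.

≈ lat 68°N, lon 6°W

Convert each endpoint to a unit vector on the sphere (x = cos φ cos λ, y = cos φ sin λ, z = sin φ).
The central angle between the endpoints is δ = arccos(p₁·p₂) ≈ 1.682 rad (96.4°). The total great-circle distance is δ·R ≈ 1.682 × 3959 ≈ 6660 mi, so the target fraction is f = 1600/6660 ≈ 0.240.
Interpolate at f ≈ 0.240 with slerp weights a = sin((1−f)δ)/sin δ ≈ 0.963, b = sin(fδ)/sin δ ≈ 0.396.
p = a·p₁ + b·p₂ ≈ (0.370, -0.038, 0.928); φ = arcsin(p_z) ≈ 68.16°, λ = atan2(p_y, p_x) ≈ -5.88°.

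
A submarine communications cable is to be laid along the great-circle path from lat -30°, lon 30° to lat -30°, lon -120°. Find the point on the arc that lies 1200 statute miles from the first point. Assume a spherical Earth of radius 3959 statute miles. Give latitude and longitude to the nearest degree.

≈ lat -45°, lon 19°

Write both endpoints as unit vectors p₁, p₂ with components (cos φ cos λ, cos φ sin λ, sin φ).
The central angle between the endpoints is δ = arccos(p₁·p₂) ≈ 1.982 rad (113.5°). The total great-circle distance is δ·R ≈ 1.982 × 3959 ≈ 7846 mi, so the target fraction is f = 1200/7846 ≈ 0.153.
Interpolate at f ≈ 0.153 with slerp weights a = sin((1−f)δ)/sin δ ≈ 1.084, b = sin(fδ)/sin δ ≈ 0.326.
p = a·p₁ + b·p₂ ≈ (0.672, 0.225, -0.705); φ = arcsin(p_z) ≈ -44.83°, λ = atan2(p_y, p_x) ≈ 18.53°.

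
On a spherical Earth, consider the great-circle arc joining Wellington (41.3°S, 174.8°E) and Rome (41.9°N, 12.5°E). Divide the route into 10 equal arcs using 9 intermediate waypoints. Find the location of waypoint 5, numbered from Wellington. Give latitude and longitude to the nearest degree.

≈ 2°N, 95°E

Convert each endpoint to a unit vector on the sphere (x = cos φ cos λ, y = cos φ sin λ, z = sin φ).
The central angle between the endpoints is δ = arccos(p₁·p₂) ≈ 2.911 rad (166.8°).
Interpolate at f = 5/10 with slerp weights a = sin((1−f)δ)/sin δ ≈ 4.342, b = sin(fδ)/sin δ ≈ 4.342.
p = a·p₁ + b·p₂ ≈ (-0.093, 0.995, 0.034); φ = arcsin(p_z) ≈ 1.95°, λ = atan2(p_y, p_x) ≈ 95.36°.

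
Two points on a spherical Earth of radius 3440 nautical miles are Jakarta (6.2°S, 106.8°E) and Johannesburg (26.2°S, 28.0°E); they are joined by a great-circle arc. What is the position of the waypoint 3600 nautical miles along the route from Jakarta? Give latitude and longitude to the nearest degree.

Write both endpoints as unit vectors p₁, p₂ with components (cos φ cos λ, cos φ sin λ, sin φ).
The central angle between the endpoints is δ = arccos(p₁·p₂) ≈ 1.348 rad (77.2°). The total great-circle distance is δ·R ≈ 1.348 × 3440 ≈ 4637 nmi, so the target fraction is f = 3600/4637 ≈ 0.776.
Interpolate at f ≈ 0.776 with slerp weights a = sin((1−f)δ)/sin δ ≈ 0.304, b = sin(fδ)/sin δ ≈ 0.888.
p = a·p₁ + b·p₂ ≈ (0.616, 0.664, -0.425); φ = arcsin(p_z) ≈ -25.14°, λ = atan2(p_y, p_x) ≈ 47.15°.

≈ (25°S, 47°E)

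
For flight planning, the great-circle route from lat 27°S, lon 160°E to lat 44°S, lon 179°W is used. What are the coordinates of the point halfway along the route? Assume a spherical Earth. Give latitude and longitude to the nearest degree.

≈ lat 36°S, lon 169°E

Write both endpoints as unit vectors p₁, p₂ with components (cos φ cos λ, cos φ sin λ, sin φ).
The central angle between the endpoints is δ = arccos(p₁·p₂) ≈ 0.418 rad (24.0°).
Interpolate at f = 1/2 with slerp weights a = sin((1−f)δ)/sin δ ≈ 0.511, b = sin(fδ)/sin δ ≈ 0.511.
p = a·p₁ + b·p₂ ≈ (-0.796, 0.149, -0.587); φ = arcsin(p_z) ≈ -35.95°, λ = atan2(p_y, p_x) ≈ 169.37°.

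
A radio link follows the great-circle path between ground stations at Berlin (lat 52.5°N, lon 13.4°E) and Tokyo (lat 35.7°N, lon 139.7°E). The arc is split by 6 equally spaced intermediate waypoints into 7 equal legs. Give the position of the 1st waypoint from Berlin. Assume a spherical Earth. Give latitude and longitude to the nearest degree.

≈ lat 60°N, lon 29°E

Convert each endpoint to a unit vector on the sphere (x = cos φ cos λ, y = cos φ sin λ, z = sin φ).
The central angle between the endpoints is δ = arccos(p₁·p₂) ≈ 1.400 rad (80.2°).
Interpolate at f = 1/7 with slerp weights a = sin((1−f)δ)/sin δ ≈ 0.946, b = sin(fδ)/sin δ ≈ 0.202.
p = a·p₁ + b·p₂ ≈ (0.435, 0.239, 0.868); φ = arcsin(p_z) ≈ 60.22°, λ = atan2(p_y, p_x) ≈ 28.80°.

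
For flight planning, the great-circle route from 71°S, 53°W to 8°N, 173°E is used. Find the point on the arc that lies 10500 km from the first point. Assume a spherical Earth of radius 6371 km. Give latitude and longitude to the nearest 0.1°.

≈ 7.9°S, 177.1°E

The haversine formula gives a central angle δ ≈ 1.934 rad (110.8°) between the endpoints. The total great-circle distance is δ·R ≈ 1.934 × 6371 ≈ 12323 km, so the target fraction is f = 10500/12323 ≈ 0.852.
Interpolate at f ≈ 0.852 with slerp weights a = sin((1−f)δ)/sin δ ≈ 0.302, b = sin(fδ)/sin δ ≈ 1.067.
p = a·p₁ + b·p₂ ≈ (-0.989, 0.050, -0.137); φ = arcsin(p_z) ≈ -7.88°, λ = atan2(p_y, p_x) ≈ 177.10°.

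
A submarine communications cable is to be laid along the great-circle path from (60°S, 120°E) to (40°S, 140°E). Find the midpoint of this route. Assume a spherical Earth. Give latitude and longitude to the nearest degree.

Convert each endpoint to a unit vector on the sphere (x = cos φ cos λ, y = cos φ sin λ, z = sin φ).
The central angle between the endpoints is δ = arccos(p₁·p₂) ≈ 0.411 rad (23.6°).
Interpolate at f = 1/2 with slerp weights a = sin((1−f)δ)/sin δ ≈ 0.511, b = sin(fδ)/sin δ ≈ 0.511.
p = a·p₁ + b·p₂ ≈ (-0.427, 0.473, -0.771); φ = arcsin(p_z) ≈ -50.41°, λ = atan2(p_y, p_x) ≈ 132.12°.

≈ (50°S, 132°E)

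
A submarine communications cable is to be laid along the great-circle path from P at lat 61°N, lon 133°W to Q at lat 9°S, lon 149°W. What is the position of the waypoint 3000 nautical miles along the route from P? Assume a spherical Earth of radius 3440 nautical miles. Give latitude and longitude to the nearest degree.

The haversine formula gives a central angle δ ≈ 1.241 rad (71.1°) between the endpoints. The total great-circle distance is δ·R ≈ 1.241 × 3440 ≈ 4270 nmi, so the target fraction is f = 3000/4270 ≈ 0.703.
Interpolate at f ≈ 0.703 with slerp weights a = sin((1−f)δ)/sin δ ≈ 0.381, b = sin(fδ)/sin δ ≈ 0.809.
p = a·p₁ + b·p₂ ≈ (-0.811, -0.547, 0.207); φ = arcsin(p_z) ≈ 11.95°, λ = atan2(p_y, p_x) ≈ -146.01°.

≈ lat 12°N, lon 146°W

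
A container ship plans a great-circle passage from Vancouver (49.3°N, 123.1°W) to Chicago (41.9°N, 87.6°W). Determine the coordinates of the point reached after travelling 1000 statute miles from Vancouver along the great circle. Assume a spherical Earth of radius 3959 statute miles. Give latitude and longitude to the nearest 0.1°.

≈ 46.5°N, 101.9°W

Convert each endpoint to a unit vector on the sphere (x = cos φ cos λ, y = cos φ sin λ, z = sin φ).
The central angle between the endpoints is δ = arccos(p₁·p₂) ≈ 0.448 rad (25.7°). The total great-circle distance is δ·R ≈ 0.448 × 3959 ≈ 1772 mi, so the target fraction is f = 1000/1772 ≈ 0.564.
Interpolate at f ≈ 0.564 with slerp weights a = sin((1−f)δ)/sin δ ≈ 0.448, b = sin(fδ)/sin δ ≈ 0.577.
p = a·p₁ + b·p₂ ≈ (-0.141, -0.674, 0.725); φ = arcsin(p_z) ≈ 46.48°, λ = atan2(p_y, p_x) ≈ -101.86°.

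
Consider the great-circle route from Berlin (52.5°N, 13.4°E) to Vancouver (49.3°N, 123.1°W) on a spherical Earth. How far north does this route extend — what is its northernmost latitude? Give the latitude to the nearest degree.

The great circle lies in the plane with unit normal n̂ = (p₁ × p₂)/|p₁ × p₂|.
Here n̂_z ≈ -0.288; the vertex latitude is φ_max = arccos|n̂_z| ≈ 73.3°.
Check via Clairaut: cos φ_max = |cos φ₁| · sin C = cos(52.5°)·sin(28.2°) ≈ 0.288, again giving ≈ 73.3°.

≈ 73°N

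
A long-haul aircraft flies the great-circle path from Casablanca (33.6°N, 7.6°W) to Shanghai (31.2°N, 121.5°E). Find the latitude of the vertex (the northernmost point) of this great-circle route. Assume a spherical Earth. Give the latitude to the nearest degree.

The great circle lies in the plane with unit normal n̂ = (p₁ × p₂)/|p₁ × p₂|.
Here n̂_z ≈ +0.560; the vertex latitude is φ_max = arccos|n̂_z| ≈ 55.9°.
Check via Clairaut: cos φ_max = |cos φ₁| · sin C = cos(33.6°)·sin(42.3°) ≈ 0.560, again giving ≈ 55.9°.

≈ 56°N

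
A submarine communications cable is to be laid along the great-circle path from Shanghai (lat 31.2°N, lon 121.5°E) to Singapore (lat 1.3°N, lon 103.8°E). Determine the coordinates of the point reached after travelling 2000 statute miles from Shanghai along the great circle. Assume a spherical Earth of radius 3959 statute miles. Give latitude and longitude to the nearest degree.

The haversine formula gives a central angle δ ≈ 0.598 rad (34.3°) between the endpoints. The total great-circle distance is δ·R ≈ 0.598 × 3959 ≈ 2368 mi, so the target fraction is f = 2000/2368 ≈ 0.845.
Interpolate at f ≈ 0.845 with slerp weights a = sin((1−f)δ)/sin δ ≈ 0.165, b = sin(fδ)/sin δ ≈ 0.860.
p = a·p₁ + b·p₂ ≈ (-0.279, 0.955, 0.105); φ = arcsin(p_z) ≈ 6.02°, λ = atan2(p_y, p_x) ≈ 106.27°.

≈ lat 6°N, lon 106°E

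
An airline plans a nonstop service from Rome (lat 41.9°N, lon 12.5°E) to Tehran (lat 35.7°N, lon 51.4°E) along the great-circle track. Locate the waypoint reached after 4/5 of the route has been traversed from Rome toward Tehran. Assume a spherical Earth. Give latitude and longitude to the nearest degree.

Write both endpoints as unit vectors p₁, p₂ with components (cos φ cos λ, cos φ sin λ, sin φ).
The central angle between the endpoints is δ = arccos(p₁·p₂) ≈ 0.535 rad (30.7°).
Interpolate at f = 4/5 with slerp weights a = sin((1−f)δ)/sin δ ≈ 0.209, b = sin(fδ)/sin δ ≈ 0.814.
p = a·p₁ + b·p₂ ≈ (0.565, 0.550, 0.615); φ = arcsin(p_z) ≈ 37.95°, λ = atan2(p_y, p_x) ≈ 44.27°.

≈ lat 38°N, lon 44°E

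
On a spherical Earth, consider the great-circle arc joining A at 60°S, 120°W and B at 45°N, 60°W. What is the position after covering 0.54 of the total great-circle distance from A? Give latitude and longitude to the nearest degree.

Write both endpoints as unit vectors p₁, p₂ with components (cos φ cos λ, cos φ sin λ, sin φ).
The central angle between the endpoints is δ = arccos(p₁·p₂) ≈ 2.021 rad (115.8°).
Interpolate at f = 0.54 with slerp weights a = sin((1−f)δ)/sin δ ≈ 0.890, b = sin(fδ)/sin δ ≈ 0.986.
p = a·p₁ + b·p₂ ≈ (0.126, -0.989, -0.074); φ = arcsin(p_z) ≈ -4.25°, λ = atan2(p_y, p_x) ≈ -82.75°.

≈ 4°S, 83°W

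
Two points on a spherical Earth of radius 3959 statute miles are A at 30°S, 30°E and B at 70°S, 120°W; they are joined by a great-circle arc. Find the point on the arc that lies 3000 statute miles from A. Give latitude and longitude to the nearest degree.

Convert each endpoint to a unit vector on the sphere (x = cos φ cos λ, y = cos φ sin λ, z = sin φ).
The central angle between the endpoints is δ = arccos(p₁·p₂) ≈ 1.356 rad (77.7°). The total great-circle distance is δ·R ≈ 1.356 × 3959 ≈ 5368 mi, so the target fraction is f = 3000/5368 ≈ 0.559.
Interpolate at f ≈ 0.559 with slerp weights a = sin((1−f)δ)/sin δ ≈ 0.576, b = sin(fδ)/sin δ ≈ 0.703.
p = a·p₁ + b·p₂ ≈ (0.312, 0.041, -0.949); φ = arcsin(p_z) ≈ -71.66°, λ = atan2(p_y, p_x) ≈ 7.52°.

≈ 72°S, 8°E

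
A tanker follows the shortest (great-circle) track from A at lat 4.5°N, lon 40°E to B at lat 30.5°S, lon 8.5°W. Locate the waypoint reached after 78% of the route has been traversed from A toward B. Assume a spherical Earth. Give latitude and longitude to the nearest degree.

≈ lat 24°S, lon 4°E

Convert each endpoint to a unit vector on the sphere (x = cos φ cos λ, y = cos φ sin λ, z = sin φ).
The central angle between the endpoints is δ = arccos(p₁·p₂) ≈ 1.013 rad (58.0°).
Interpolate at f = 0.78 with slerp weights a = sin((1−f)δ)/sin δ ≈ 0.261, b = sin(fδ)/sin δ ≈ 0.837.
p = a·p₁ + b·p₂ ≈ (0.913, 0.060, -0.405); φ = arcsin(p_z) ≈ -23.86°, λ = atan2(p_y, p_x) ≈ 3.78°.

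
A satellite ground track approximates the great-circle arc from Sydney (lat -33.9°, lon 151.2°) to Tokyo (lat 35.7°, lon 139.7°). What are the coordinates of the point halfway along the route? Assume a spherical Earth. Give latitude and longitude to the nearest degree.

Write both endpoints as unit vectors p₁, p₂ with components (cos φ cos λ, cos φ sin λ, sin φ).
The central angle between the endpoints is δ = arccos(p₁·p₂) ≈ 1.229 rad (70.4°).
Interpolate at f = 1/2 with slerp weights a = sin((1−f)δ)/sin δ ≈ 0.612, b = sin(fδ)/sin δ ≈ 0.612.
p = a·p₁ + b·p₂ ≈ (-0.824, 0.566, 0.016); φ = arcsin(p_z) ≈ 0.90°, λ = atan2(p_y, p_x) ≈ 145.51°.

≈ lat 1°, lon 146°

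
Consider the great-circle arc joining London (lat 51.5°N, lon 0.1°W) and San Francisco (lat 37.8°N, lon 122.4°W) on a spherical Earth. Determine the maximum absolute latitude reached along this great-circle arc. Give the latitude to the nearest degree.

≈ 65°N

The great circle lies in the plane with unit normal n̂ = (p₁ × p₂)/|p₁ × p₂|.
Here n̂_z ≈ -0.426; the vertex latitude is φ_max = arccos|n̂_z| ≈ 64.8°.
Check via Clairaut: cos φ_max = |cos φ₁| · sin C = cos(51.5°)·sin(43.2°) ≈ 0.426, again giving ≈ 64.8°.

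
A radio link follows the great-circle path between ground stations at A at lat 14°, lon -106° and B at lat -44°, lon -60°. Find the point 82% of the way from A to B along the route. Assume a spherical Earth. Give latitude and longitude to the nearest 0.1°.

Write both endpoints as unit vectors p₁, p₂ with components (cos φ cos λ, cos φ sin λ, sin φ).
The central angle between the endpoints is δ = arccos(p₁·p₂) ≈ 1.248 rad (71.5°).
Interpolate at f = 0.82 with slerp weights a = sin((1−f)δ)/sin δ ≈ 0.235, b = sin(fδ)/sin δ ≈ 0.900.
p = a·p₁ + b·p₂ ≈ (0.261, -0.780, -0.569); φ = arcsin(p_z) ≈ -34.66°, λ = atan2(p_y, p_x) ≈ -71.50°.

≈ lat -34.7°, lon -71.5°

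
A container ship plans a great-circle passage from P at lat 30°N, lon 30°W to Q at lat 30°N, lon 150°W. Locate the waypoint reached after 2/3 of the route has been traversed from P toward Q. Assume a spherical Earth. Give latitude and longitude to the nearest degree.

Write both endpoints as unit vectors p₁, p₂ with components (cos φ cos λ, cos φ sin λ, sin φ).
The central angle between the endpoints is δ = arccos(p₁·p₂) ≈ 1.696 rad (97.2°).
Interpolate at f = 2/3 with slerp weights a = sin((1−f)δ)/sin δ ≈ 0.540, b = sin(fδ)/sin δ ≈ 0.912.
p = a·p₁ + b·p₂ ≈ (-0.279, -0.629, 0.726); φ = arcsin(p_z) ≈ 46.55°, λ = atan2(p_y, p_x) ≈ -113.93°.

≈ lat 47°N, lon 114°W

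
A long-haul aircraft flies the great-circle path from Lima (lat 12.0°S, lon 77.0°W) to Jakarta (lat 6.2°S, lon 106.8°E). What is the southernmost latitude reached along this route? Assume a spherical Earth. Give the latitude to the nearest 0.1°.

≈ 78.3°S

The great circle lies in the plane with unit normal n̂ = (p₁ × p₂)/|p₁ × p₂|.
Here n̂_z ≈ -0.202; the vertex latitude is φ_max = arccos|n̂_z| ≈ 78.3°.
Check via Clairaut: cos φ_max = |cos φ₁| · sin C = cos(12.0°)·sin(168.1°) ≈ 0.202, again giving ≈ 78.3°.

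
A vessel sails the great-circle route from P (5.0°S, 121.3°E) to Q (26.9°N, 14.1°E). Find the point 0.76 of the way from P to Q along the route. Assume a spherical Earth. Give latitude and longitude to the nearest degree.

≈ (25°N, 43°E)

The haversine formula gives a central angle δ ≈ 1.878 rad (107.6°) between the endpoints.
Interpolate at f = 0.76 with slerp weights a = sin((1−f)δ)/sin δ ≈ 0.457, b = sin(fδ)/sin δ ≈ 1.038.
p = a·p₁ + b·p₂ ≈ (0.662, 0.614, 0.430); φ = arcsin(p_z) ≈ 25.46°, λ = atan2(p_y, p_x) ≈ 42.89°.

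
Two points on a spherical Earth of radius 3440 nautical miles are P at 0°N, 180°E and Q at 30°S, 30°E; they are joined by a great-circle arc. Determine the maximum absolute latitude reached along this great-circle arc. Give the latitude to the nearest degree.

The great circle lies in the plane with unit normal n̂ = (p₁ × p₂)/|p₁ × p₂|.
Here n̂_z ≈ -0.655; the vertex latitude is φ_max = arccos|n̂_z| ≈ 49.1°.
Check via Clairaut: cos φ_max = |cos φ₁| · sin C = cos(0.0°)·sin(139.1°) ≈ 0.655, again giving ≈ 49.1°.

≈ 49°S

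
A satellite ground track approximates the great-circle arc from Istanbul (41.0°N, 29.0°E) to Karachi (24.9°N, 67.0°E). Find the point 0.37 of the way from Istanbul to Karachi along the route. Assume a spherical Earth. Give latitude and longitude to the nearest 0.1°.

≈ (36.5°N, 44.8°E)

Write both endpoints as unit vectors p₁, p₂ with components (cos φ cos λ, cos φ sin λ, sin φ).
The central angle between the endpoints is δ = arccos(p₁·p₂) ≈ 0.617 rad (35.3°).
Interpolate at f = 0.37 with slerp weights a = sin((1−f)δ)/sin δ ≈ 0.655, b = sin(fδ)/sin δ ≈ 0.391.
p = a·p₁ + b·p₂ ≈ (0.571, 0.566, 0.594); φ = arcsin(p_z) ≈ 36.47°, λ = atan2(p_y, p_x) ≈ 44.76°.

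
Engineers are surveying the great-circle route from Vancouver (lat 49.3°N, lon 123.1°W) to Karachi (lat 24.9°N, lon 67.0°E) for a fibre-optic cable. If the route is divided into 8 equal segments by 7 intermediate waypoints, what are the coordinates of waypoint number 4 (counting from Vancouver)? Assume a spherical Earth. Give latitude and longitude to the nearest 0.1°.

≈ lat 76.2°N, lon 90.3°E

Write both endpoints as unit vectors p₁, p₂ with components (cos φ cos λ, cos φ sin λ, sin φ).
The central angle between the endpoints is δ = arccos(p₁·p₂) ≈ 1.837 rad (105.3°).
Interpolate at f = 4/8 with slerp weights a = sin((1−f)δ)/sin δ ≈ 0.824, b = sin(fδ)/sin δ ≈ 0.824.
p = a·p₁ + b·p₂ ≈ (-0.001, 0.238, 0.971); φ = arcsin(p_z) ≈ 76.24°, λ = atan2(p_y, p_x) ≈ 90.34°.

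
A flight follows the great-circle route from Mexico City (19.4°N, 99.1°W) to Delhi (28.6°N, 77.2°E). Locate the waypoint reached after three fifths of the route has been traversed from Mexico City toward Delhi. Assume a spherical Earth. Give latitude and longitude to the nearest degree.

The haversine formula gives a central angle δ ≈ 2.302 rad (131.9°) between the endpoints.
Interpolate at f = 3/5 with slerp weights a = sin((1−f)δ)/sin δ ≈ 1.069, b = sin(fδ)/sin δ ≈ 1.319.
p = a·p₁ + b·p₂ ≈ (0.097, 0.134, 0.986); φ = arcsin(p_z) ≈ 80.50°, λ = atan2(p_y, p_x) ≈ 53.99°.

≈ 80°N, 54°E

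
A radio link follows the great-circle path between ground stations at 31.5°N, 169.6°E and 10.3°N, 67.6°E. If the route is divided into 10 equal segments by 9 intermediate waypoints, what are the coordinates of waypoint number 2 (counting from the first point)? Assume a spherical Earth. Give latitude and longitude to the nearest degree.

Convert each endpoint to a unit vector on the sphere (x = cos φ cos λ, y = cos φ sin λ, z = sin φ).
The central angle between the endpoints is δ = arccos(p₁·p₂) ≈ 1.652 rad (94.6°).
Interpolate at f = 2/10 with slerp weights a = sin((1−f)δ)/sin δ ≈ 0.972, b = sin(fδ)/sin δ ≈ 0.325.
p = a·p₁ + b·p₂ ≈ (-0.693, 0.446, 0.566); φ = arcsin(p_z) ≈ 34.49°, λ = atan2(p_y, p_x) ≈ 147.27°.

≈ 34°N, 147°E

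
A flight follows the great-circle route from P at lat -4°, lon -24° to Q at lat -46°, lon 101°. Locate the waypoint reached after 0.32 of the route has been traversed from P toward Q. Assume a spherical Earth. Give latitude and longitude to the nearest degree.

Convert each endpoint to a unit vector on the sphere (x = cos φ cos λ, y = cos φ sin λ, z = sin φ).
The central angle between the endpoints is δ = arccos(p₁·p₂) ≈ 1.925 rad (110.3°).
Interpolate at f = 0.32 with slerp weights a = sin((1−f)δ)/sin δ ≈ 1.030, b = sin(fδ)/sin δ ≈ 0.616.
p = a·p₁ + b·p₂ ≈ (0.857, 0.002, -0.515); φ = arcsin(p_z) ≈ -31.01°, λ = atan2(p_y, p_x) ≈ 0.15°.

≈ lat -31°, lon 0°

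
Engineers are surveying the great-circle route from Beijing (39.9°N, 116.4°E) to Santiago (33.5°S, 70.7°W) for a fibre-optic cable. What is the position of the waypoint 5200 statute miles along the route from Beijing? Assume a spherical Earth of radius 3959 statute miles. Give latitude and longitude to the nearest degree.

The haversine formula gives a central angle δ ≈ 2.992 rad (171.4°) between the endpoints. The total great-circle distance is δ·R ≈ 2.992 × 3959 ≈ 11846 mi, so the target fraction is f = 5200/11846 ≈ 0.439.
Interpolate at f ≈ 0.439 with slerp weights a = sin((1−f)δ)/sin δ ≈ 6.680, b = sin(fδ)/sin δ ≈ 6.498.
p = a·p₁ + b·p₂ ≈ (-0.488, -0.524, 0.698); φ = arcsin(p_z) ≈ 44.30°, λ = atan2(p_y, p_x) ≈ -132.96°.

≈ 44°N, 133°W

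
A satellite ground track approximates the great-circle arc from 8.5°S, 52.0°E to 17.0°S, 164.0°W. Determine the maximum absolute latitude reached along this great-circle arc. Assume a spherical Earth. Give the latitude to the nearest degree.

The great circle lies in the plane with unit normal n̂ = (p₁ × p₂)/|p₁ × p₂|.
Here n̂_z ≈ +0.803; the vertex latitude is φ_max = arccos|n̂_z| ≈ 36.5°.
Check via Clairaut: cos φ_max = |cos φ₁| · sin C = cos(8.5°)·sin(125.7°) ≈ 0.803, again giving ≈ 36.5°.

≈ 37°S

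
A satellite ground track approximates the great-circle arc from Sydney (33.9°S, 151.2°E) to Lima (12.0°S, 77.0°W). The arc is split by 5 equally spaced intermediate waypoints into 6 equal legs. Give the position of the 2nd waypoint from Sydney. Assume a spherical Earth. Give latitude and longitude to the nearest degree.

≈ 48°S, 160°W

From cos δ = sin φ₁ sin φ₂ + cos φ₁ cos φ₂ cos Δλ, the central angle is δ ≈ 2.010 rad (115.2°).
Interpolate at f = 2/6 with slerp weights a = sin((1−f)δ)/sin δ ≈ 1.076, b = sin(fδ)/sin δ ≈ 0.686.
p = a·p₁ + b·p₂ ≈ (-0.631, -0.224, -0.743); φ = arcsin(p_z) ≈ -47.95°, λ = atan2(p_y, p_x) ≈ -160.48°.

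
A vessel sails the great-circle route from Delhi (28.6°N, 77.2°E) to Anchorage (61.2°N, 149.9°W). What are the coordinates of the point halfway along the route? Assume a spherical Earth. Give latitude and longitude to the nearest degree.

≈ 64°N, 110°E

Convert each endpoint to a unit vector on the sphere (x = cos φ cos λ, y = cos φ sin λ, z = sin φ).
The central angle between the endpoints is δ = arccos(p₁·p₂) ≈ 1.439 rad (82.4°).
Interpolate at f = 1/2 with slerp weights a = sin((1−f)δ)/sin δ ≈ 0.665, b = sin(fδ)/sin δ ≈ 0.665.
p = a·p₁ + b·p₂ ≈ (-0.148, 0.409, 0.901); φ = arcsin(p_z) ≈ 64.25°, λ = atan2(p_y, p_x) ≈ 109.88°.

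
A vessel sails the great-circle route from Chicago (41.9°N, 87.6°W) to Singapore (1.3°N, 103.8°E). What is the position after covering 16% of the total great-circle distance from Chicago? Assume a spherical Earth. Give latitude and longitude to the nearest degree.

Convert each endpoint to a unit vector on the sphere (x = cos φ cos λ, y = cos φ sin λ, z = sin φ).
The central angle between the endpoints is δ = arccos(p₁·p₂) ≈ 2.366 rad (135.6°).
Interpolate at f = 0.16 with slerp weights a = sin((1−f)δ)/sin δ ≈ 1.306, b = sin(fδ)/sin δ ≈ 0.528.
p = a·p₁ + b·p₂ ≈ (-0.085, -0.459, 0.884); φ = arcsin(p_z) ≈ 62.19°, λ = atan2(p_y, p_x) ≈ -100.53°.

≈ (62°N, 101°W)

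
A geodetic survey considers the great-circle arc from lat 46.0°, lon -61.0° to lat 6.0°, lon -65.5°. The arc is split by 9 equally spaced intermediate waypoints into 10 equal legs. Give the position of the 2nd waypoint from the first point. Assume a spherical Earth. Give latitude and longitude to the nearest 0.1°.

≈ lat 38.0°, lon -62.2°

The haversine formula gives a central angle δ ≈ 0.701 rad (40.2°) between the endpoints.
Interpolate at f = 2/10 with slerp weights a = sin((1−f)δ)/sin δ ≈ 0.825, b = sin(fδ)/sin δ ≈ 0.217.
p = a·p₁ + b·p₂ ≈ (0.367, -0.697, 0.616); φ = arcsin(p_z) ≈ 38.01°, λ = atan2(p_y, p_x) ≈ -62.23°.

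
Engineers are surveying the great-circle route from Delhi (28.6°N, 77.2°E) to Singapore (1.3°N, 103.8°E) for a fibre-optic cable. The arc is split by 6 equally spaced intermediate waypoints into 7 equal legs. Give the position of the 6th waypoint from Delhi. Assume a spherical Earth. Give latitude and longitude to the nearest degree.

≈ (5°N, 100°E)

Write both endpoints as unit vectors p₁, p₂ with components (cos φ cos λ, cos φ sin λ, sin φ).
The central angle between the endpoints is δ = arccos(p₁·p₂) ≈ 0.651 rad (37.3°).
Interpolate at f = 6/7 with slerp weights a = sin((1−f)δ)/sin δ ≈ 0.153, b = sin(fδ)/sin δ ≈ 0.874.
p = a·p₁ + b·p₂ ≈ (-0.179, 0.980, 0.093); φ = arcsin(p_z) ≈ 5.35°, λ = atan2(p_y, p_x) ≈ 100.33°.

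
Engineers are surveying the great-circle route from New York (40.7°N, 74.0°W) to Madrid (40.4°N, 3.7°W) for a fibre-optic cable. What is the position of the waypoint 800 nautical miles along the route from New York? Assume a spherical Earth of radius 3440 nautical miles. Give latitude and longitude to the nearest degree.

From cos δ = sin φ₁ sin φ₂ + cos φ₁ cos φ₂ cos Δλ, the central angle is δ ≈ 0.906 rad (51.9°). The total great-circle distance is δ·R ≈ 0.906 × 3440 ≈ 3115 nmi, so the target fraction is f = 800/3115 ≈ 0.257.
Interpolate at f ≈ 0.257 with slerp weights a = sin((1−f)δ)/sin δ ≈ 0.792, b = sin(fδ)/sin δ ≈ 0.293.
p = a·p₁ + b·p₂ ≈ (0.388, -0.592, 0.706); φ = arcsin(p_z) ≈ 44.95°, λ = atan2(p_y, p_x) ≈ -56.74°.

≈ 45°N, 57°W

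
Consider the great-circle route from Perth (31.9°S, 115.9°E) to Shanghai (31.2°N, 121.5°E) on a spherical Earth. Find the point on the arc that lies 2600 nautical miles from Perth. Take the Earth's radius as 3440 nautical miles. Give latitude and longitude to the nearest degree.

Write both endpoints as unit vectors p₁, p₂ with components (cos φ cos λ, cos φ sin λ, sin φ).
The central angle between the endpoints is δ = arccos(p₁·p₂) ≈ 1.105 rad (63.3°). The total great-circle distance is δ·R ≈ 1.105 × 3440 ≈ 3802 nmi, so the target fraction is f = 2600/3802 ≈ 0.684.
Interpolate at f ≈ 0.684 with slerp weights a = sin((1−f)δ)/sin δ ≈ 0.383, b = sin(fδ)/sin δ ≈ 0.768.
p = a·p₁ + b·p₂ ≈ (-0.485, 0.852, 0.195); φ = arcsin(p_z) ≈ 11.26°, λ = atan2(p_y, p_x) ≈ 119.65°.

≈ 11°N, 120°E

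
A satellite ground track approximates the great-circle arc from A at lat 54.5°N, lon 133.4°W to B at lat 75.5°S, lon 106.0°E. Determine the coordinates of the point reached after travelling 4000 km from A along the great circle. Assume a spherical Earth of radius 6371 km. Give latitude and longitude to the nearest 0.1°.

≈ lat 20.5°N, lon 148.9°W

From cos δ = sin φ₁ sin φ₂ + cos φ₁ cos φ₂ cos Δλ, the central angle is δ ≈ 2.610 rad (149.6°). The total great-circle distance is δ·R ≈ 2.610 × 6371 ≈ 16631 km, so the target fraction is f = 4000/16631 ≈ 0.241.
Interpolate at f ≈ 0.241 with slerp weights a = sin((1−f)δ)/sin δ ≈ 1.809, b = sin(fδ)/sin δ ≈ 1.160.
p = a·p₁ + b·p₂ ≈ (-0.802, -0.484, 0.350); φ = arcsin(p_z) ≈ 20.50°, λ = atan2(p_y, p_x) ≈ -148.87°.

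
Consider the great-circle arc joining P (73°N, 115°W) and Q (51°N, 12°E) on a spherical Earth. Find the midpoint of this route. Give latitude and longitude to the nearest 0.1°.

≈ (73.6°N, 15.2°W)

Convert each endpoint to a unit vector on the sphere (x = cos φ cos λ, y = cos φ sin λ, z = sin φ).
The central angle between the endpoints is δ = arccos(p₁·p₂) ≈ 0.886 rad (50.8°).
Interpolate at f = 1/2 with slerp weights a = sin((1−f)δ)/sin δ ≈ 0.553, b = sin(fδ)/sin δ ≈ 0.553.
p = a·p₁ + b·p₂ ≈ (0.272, -0.074, 0.959); φ = arcsin(p_z) ≈ 73.61°, λ = atan2(p_y, p_x) ≈ -15.25°.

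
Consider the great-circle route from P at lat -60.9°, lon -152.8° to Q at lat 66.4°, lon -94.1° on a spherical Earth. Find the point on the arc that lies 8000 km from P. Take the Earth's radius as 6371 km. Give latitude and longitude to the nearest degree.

≈ lat 8°, lon -125°

Write both endpoints as unit vectors p₁, p₂ with components (cos φ cos λ, cos φ sin λ, sin φ).
The central angle between the endpoints is δ = arccos(p₁·p₂) ≈ 2.346 rad (134.4°). The total great-circle distance is δ·R ≈ 2.346 × 6371 ≈ 14943 km, so the target fraction is f = 8000/14943 ≈ 0.535.
Interpolate at f ≈ 0.535 with slerp weights a = sin((1−f)δ)/sin δ ≈ 1.241, b = sin(fδ)/sin δ ≈ 1.330.
p = a·p₁ + b·p₂ ≈ (-0.575, -0.807, 0.135); φ = arcsin(p_z) ≈ 7.77°, λ = atan2(p_y, p_x) ≈ -125.45°.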